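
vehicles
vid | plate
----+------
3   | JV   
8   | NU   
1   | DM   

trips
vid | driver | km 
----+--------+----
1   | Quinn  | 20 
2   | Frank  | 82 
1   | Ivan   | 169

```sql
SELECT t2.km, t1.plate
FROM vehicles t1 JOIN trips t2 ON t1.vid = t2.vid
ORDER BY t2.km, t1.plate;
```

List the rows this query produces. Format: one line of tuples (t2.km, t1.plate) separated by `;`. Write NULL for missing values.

(20, DM); (169, DM)

INNER JOIN keeps only pairs where the ON condition holds.
Matching on t1.vid = t2.vid.
- vid=3: no matching t2 row, dropped.
- vid=8: no matching t2 row, dropped.
- vid=1: 2 matching t2 row(s), so 2 row(s) emitted.
After projecting and ordering:
t2.km | t1.plate
20 | DM
169 | DM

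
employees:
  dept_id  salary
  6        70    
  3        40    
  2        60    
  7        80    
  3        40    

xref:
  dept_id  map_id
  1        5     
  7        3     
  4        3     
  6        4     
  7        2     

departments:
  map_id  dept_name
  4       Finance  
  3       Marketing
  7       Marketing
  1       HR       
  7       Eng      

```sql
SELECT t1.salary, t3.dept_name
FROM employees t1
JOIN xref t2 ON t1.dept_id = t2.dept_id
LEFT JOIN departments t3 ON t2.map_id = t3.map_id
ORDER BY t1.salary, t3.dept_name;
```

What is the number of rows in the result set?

Evaluate left to right. First `employees t1 INNER JOIN xref t2` on dept_id: 3 row(s).
Then LEFT JOIN `departments t3` on map_id: each of those 3 rows is kept; rows whose t2.map_id has no match in t3 get NULL for t3's columns.
Result: 3 row(s).

3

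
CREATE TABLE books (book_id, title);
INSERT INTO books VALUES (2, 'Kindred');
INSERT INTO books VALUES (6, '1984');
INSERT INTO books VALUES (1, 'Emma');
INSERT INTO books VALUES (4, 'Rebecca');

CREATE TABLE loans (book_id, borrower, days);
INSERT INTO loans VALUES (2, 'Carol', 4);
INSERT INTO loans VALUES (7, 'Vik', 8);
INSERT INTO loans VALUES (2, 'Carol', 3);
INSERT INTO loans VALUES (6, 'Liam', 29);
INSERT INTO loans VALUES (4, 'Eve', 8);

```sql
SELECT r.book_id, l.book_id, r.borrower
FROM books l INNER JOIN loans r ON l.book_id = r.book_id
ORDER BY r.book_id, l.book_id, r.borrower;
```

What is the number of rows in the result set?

INNER JOIN keeps only pairs where the ON condition holds.
Matching on l.book_id = r.book_id.
- book_id=2: 2 matching r row(s), so 2 row(s) emitted.
- book_id=6: 1 matching r row(s), so 1 row(s) emitted.
- book_id=1: no matching r row, dropped.
- book_id=4: 1 matching r row(s), so 1 row(s) emitted.
Total: 4 rows.

4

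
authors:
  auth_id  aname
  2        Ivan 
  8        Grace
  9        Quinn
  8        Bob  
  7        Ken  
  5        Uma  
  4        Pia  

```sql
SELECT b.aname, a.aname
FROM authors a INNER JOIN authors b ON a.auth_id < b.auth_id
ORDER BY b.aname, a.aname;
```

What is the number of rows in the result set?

20

INNER JOIN keeps only pairs where the ON condition holds.
Matching on a.auth_id < b.auth_id.
- auth_id=2: 6 matching b row(s), so 6 row(s) emitted.
- auth_id=8: 1 matching b row(s), so 1 row(s) emitted.
- auth_id=9: no matching b row, dropped.
- auth_id=8: 1 matching b row(s), so 1 row(s) emitted.
- auth_id=7: 3 matching b row(s), so 3 row(s) emitted.
- auth_id=5: 4 matching b row(s), so 4 row(s) emitted.
- auth_id=4: 5 matching b row(s), so 5 row(s) emitted.
Total: 20 rows.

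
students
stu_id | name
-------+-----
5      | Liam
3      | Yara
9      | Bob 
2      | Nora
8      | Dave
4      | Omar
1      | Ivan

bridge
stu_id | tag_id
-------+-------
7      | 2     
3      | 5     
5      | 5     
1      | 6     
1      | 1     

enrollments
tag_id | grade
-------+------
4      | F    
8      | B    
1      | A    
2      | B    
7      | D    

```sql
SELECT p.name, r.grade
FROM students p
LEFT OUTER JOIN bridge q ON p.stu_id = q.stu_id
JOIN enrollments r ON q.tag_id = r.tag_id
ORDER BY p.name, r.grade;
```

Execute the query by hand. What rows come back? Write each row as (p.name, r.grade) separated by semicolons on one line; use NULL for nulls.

(Ivan, A)

Step 1 — p LEFT JOIN q on stu_id → 8 row(s).
Then INNER JOIN `enrollments r` on tag_id: keep only rows whose q.tag_id appears in r.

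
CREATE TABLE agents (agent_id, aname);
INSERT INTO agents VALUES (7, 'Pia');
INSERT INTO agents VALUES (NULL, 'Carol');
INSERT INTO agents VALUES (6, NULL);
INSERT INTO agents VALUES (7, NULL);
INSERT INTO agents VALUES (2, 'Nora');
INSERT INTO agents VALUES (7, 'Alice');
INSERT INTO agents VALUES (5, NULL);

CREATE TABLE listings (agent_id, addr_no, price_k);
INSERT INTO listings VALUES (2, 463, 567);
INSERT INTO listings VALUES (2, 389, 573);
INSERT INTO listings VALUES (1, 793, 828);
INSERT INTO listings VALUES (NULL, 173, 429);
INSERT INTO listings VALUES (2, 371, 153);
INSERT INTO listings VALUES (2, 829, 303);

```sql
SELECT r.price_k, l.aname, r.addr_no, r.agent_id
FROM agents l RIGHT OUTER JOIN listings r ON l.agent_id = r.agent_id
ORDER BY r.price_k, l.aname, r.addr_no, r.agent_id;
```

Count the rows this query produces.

RIGHT JOIN keeps every row from `listings`; unmatched rows get NULL for `agents`'s columns.
Matching on l.agent_id = r.agent_id. A NULL in a compared column never satisfies the condition.
- l[0] agent_id=7 → no match.
- l[1] agent_id=NULL → no match.
- l[2] agent_id=6 → no match.
- l[3] agent_id=7 → no match.
- l[4] agent_id=2 → 4 match(es) in r → 4 row(s).
- l[5] agent_id=7 → no match.
- l[6] agent_id=5 → no match.
- 2 row(s) from r found no l partner → padded with NULL.
Total: 4 matched + 2 padded = 6 rows.

6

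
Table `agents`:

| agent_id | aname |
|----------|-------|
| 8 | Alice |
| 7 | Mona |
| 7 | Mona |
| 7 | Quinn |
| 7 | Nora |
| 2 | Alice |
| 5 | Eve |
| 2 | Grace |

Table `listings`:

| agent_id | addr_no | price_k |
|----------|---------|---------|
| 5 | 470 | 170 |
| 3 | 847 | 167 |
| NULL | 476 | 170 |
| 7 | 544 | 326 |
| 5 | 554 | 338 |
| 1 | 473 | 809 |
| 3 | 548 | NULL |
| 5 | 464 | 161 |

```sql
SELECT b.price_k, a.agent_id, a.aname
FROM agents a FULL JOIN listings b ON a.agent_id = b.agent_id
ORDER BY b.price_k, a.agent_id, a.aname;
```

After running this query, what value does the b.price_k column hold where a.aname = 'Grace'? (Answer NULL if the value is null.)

NULL

FULL OUTER JOIN keeps every row from both sides; unmatched rows get NULL for the other side's columns.
Matching on a.agent_id = b.agent_id. A NULL in a compared column never satisfies the condition.
Matched pairs: 7; unmatched a rows kept: 3; unmatched b rows kept: 4.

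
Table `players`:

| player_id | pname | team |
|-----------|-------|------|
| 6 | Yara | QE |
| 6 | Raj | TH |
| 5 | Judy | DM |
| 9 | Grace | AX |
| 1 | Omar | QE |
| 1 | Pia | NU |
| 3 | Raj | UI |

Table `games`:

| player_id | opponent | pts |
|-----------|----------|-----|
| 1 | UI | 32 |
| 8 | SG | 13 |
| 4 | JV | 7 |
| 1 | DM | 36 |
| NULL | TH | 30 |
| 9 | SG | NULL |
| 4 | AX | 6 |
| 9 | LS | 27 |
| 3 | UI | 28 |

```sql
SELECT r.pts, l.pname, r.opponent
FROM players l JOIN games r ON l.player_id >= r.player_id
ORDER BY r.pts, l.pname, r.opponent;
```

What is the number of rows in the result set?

INNER JOIN keeps only pairs where the ON condition holds.
Matching on l.player_id >= r.player_id. A NULL in a compared column never satisfies the condition.
- l[0] player_id=6 → 5 match(es) in r → 5 row(s).
- l[1] player_id=6 → 5 match(es) in r → 5 row(s).
- l[2] player_id=5 → 5 match(es) in r → 5 row(s).
- l[3] player_id=9 → 8 match(es) in r → 8 row(s).
- l[4] player_id=1 → 2 match(es) in r → 2 row(s).
- l[5] player_id=1 → 2 match(es) in r → 2 row(s).
- l[6] player_id=3 → 3 match(es) in r → 3 row(s).
Total: 30 rows.

30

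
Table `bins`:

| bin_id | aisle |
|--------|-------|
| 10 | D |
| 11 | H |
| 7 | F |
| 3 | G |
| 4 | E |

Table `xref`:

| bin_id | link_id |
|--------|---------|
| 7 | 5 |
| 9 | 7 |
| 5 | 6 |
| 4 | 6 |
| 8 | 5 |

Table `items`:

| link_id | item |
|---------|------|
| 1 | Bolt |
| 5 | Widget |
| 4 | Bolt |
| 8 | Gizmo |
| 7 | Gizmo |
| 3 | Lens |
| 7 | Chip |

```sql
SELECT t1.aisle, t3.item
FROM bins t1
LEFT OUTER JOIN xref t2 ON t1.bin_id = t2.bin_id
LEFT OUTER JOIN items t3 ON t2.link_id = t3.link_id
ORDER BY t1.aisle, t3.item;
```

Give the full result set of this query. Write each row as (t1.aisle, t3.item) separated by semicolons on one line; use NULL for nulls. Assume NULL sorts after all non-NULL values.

Joins associate left-to-right: bins LEFT JOIN xref on bin_id gives 5 intermediate row(s).
Then LEFT JOIN `items t3` on link_id: each of those 5 rows is kept; rows whose t2.link_id has no match in t3 get NULL for t3's columns.

(D, NULL); (E, NULL); (F, Widget); (G, NULL); (H, NULL)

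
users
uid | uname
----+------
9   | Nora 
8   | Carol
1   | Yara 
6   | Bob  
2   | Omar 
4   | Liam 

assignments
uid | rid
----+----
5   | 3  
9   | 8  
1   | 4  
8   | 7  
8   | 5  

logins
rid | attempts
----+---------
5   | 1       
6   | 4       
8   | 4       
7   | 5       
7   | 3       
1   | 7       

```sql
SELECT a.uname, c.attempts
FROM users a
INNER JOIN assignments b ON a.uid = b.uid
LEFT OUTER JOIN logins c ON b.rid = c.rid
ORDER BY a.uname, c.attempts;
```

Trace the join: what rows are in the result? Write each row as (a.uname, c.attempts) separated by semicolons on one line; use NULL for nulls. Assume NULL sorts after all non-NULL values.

(Carol, 1); (Carol, 3); (Carol, 5); (Nora, 4); (Yara, NULL)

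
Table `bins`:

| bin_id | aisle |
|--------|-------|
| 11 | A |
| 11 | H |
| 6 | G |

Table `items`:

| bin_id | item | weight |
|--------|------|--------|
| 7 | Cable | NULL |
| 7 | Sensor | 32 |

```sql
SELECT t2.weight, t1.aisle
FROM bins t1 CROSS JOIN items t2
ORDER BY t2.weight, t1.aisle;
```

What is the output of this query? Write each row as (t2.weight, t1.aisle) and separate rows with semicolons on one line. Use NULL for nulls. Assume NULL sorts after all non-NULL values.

(32, A); (32, G); (32, H); (NULL, A); (NULL, G); (NULL, H)

CROSS JOIN pairs every row of `bins` with every row of `items`: 3 × 2 = 6 rows.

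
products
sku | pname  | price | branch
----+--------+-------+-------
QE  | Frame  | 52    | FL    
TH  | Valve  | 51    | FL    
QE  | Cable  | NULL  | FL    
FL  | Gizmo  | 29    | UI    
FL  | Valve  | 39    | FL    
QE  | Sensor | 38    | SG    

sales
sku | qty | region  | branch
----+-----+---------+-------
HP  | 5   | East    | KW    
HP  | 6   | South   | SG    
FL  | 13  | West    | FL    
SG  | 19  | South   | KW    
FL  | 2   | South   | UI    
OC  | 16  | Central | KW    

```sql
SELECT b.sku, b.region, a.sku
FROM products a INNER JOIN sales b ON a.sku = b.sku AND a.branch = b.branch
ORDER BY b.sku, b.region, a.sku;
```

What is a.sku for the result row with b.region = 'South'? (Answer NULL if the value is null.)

FL

INNER JOIN keeps only pairs where the ON condition holds.
Matching on a.sku = b.sku AND a.branch = b.branch.
- a[0] sku=QE, branch=FL → no match; dropped.
- a[1] sku=TH, branch=FL → no match; dropped.
- a[2] sku=QE, branch=FL → no match; dropped.
- a[3] sku=FL, branch=UI → 1 match(es) in b → 1 row(s).
- a[4] sku=FL, branch=FL → 1 match(es) in b → 1 row(s).
- a[5] sku=QE, branch=SG → no match; dropped.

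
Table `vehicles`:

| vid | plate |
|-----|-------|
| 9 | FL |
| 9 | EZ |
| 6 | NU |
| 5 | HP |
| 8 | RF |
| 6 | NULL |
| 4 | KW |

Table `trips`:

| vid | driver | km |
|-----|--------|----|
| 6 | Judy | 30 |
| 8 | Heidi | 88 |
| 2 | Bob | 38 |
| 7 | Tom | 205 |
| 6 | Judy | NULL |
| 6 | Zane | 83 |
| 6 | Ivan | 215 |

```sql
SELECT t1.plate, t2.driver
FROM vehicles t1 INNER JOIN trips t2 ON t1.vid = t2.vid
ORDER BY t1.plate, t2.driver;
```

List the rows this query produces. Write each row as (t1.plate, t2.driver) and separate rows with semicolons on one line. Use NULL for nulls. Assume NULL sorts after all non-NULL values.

(NU, Ivan); (NU, Judy); (NU, Judy); (NU, Zane); (RF, Heidi); (NULL, Ivan); (NULL, Judy); (NULL, Judy); (NULL, Zane)

INNER JOIN keeps only pairs where the ON condition holds.
Matching on t1.vid = t2.vid.
Matched pairs: 9.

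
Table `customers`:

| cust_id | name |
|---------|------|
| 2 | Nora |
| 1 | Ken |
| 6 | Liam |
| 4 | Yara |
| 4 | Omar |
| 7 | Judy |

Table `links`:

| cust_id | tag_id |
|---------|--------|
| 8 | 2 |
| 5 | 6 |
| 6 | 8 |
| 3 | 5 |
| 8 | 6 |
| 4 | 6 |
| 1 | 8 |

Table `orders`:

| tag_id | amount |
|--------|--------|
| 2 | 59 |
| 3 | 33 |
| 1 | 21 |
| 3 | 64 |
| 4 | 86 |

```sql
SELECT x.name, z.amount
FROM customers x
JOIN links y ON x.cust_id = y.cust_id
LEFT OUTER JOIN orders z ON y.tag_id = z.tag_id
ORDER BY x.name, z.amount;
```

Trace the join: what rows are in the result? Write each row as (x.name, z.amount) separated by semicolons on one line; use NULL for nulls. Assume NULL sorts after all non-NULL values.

(Ken, NULL); (Liam, NULL); (Omar, NULL); (Yara, NULL)

Step 1 — x INNER JOIN y on cust_id → 4 row(s).
Then LEFT JOIN `orders z` on tag_id: each of those 4 rows is kept; rows whose y.tag_id has no match in z get NULL for z's columns.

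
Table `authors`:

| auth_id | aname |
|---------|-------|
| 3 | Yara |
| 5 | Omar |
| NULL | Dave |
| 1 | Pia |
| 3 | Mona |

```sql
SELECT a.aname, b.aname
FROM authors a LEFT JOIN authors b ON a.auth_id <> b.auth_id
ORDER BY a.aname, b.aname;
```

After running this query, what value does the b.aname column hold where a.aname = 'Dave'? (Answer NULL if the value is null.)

LEFT JOIN keeps every row from `authors a`; unmatched rows get NULL for `authors b`'s columns.
Matching on a.auth_id <> b.auth_id. A NULL in a compared column never satisfies the condition.
Matched pairs: 10; unmatched a rows kept: 1.

NULL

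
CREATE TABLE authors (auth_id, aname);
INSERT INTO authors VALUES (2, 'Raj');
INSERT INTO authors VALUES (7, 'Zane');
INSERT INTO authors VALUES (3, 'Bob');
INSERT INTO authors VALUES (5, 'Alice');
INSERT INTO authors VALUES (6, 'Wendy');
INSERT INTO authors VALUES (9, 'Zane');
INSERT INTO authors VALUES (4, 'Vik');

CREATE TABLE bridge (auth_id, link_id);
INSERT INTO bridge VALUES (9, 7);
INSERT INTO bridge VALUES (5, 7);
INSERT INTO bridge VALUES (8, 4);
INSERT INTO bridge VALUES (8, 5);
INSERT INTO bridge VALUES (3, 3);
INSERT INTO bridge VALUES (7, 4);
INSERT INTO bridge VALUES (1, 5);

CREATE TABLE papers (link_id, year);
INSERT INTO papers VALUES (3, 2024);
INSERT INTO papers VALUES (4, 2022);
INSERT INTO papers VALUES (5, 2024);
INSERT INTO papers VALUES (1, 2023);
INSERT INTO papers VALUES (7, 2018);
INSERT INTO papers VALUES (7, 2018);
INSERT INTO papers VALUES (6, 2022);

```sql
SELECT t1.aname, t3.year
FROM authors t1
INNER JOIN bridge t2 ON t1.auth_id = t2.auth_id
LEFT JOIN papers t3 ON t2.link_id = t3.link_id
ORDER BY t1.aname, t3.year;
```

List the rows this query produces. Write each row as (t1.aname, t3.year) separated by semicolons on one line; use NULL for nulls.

(Alice, 2018); (Alice, 2018); (Bob, 2024); (Zane, 2018); (Zane, 2018); (Zane, 2022)

Step 1 — t1 INNER JOIN t2 on auth_id → 4 row(s).
Then LEFT JOIN `papers t3` on link_id: each of those 4 rows is kept; rows whose t2.link_id has no match in t3 get NULL for t3's columns.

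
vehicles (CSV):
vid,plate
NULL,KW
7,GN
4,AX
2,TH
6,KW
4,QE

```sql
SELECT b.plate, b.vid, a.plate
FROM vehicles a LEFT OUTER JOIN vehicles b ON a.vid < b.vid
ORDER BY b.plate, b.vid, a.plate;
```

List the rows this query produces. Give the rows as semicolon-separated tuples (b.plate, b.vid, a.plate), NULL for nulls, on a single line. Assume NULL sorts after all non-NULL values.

LEFT JOIN keeps every row from `vehicles a`; unmatched rows get NULL for `vehicles b`'s columns.
Matching on a.vid < b.vid. A NULL in a compared column never satisfies the condition.
- a row (vid=NULL): no match → kept, b columns NULL.
- a row (vid=7): no match → kept, b columns NULL.
- a row (vid=4): matches 2 b row(s) → 2 output row(s).
- a row (vid=2): matches 4 b row(s) → 4 output row(s).
- a row (vid=6): matches 1 b row(s) → 1 output row(s).
- a row (vid=4): matches 2 b row(s) → 2 output row(s).

(AX, 4, TH); (GN, 7, AX); (GN, 7, KW); (GN, 7, QE); (GN, 7, TH); (KW, 6, AX); (KW, 6, QE); (KW, 6, TH); (QE, 4, TH); (NULL, NULL, GN); (NULL, NULL, KW)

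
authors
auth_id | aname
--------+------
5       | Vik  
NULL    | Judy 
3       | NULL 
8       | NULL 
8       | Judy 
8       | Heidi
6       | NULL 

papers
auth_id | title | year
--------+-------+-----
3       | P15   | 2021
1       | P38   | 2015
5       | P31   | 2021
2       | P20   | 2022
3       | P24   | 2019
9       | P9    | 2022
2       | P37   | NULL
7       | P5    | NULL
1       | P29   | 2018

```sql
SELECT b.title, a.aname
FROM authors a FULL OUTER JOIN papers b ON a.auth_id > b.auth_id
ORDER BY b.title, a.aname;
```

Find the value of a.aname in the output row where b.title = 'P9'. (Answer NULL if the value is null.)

FULL OUTER JOIN keeps every row from both sides; unmatched rows get NULL for the other side's columns.
Matching on a.auth_id > b.auth_id. A NULL in a compared column never satisfies the condition.
- a[0] auth_id=5 → 6 match(es) in b → 6 row(s).
- a[1] auth_id=NULL → no match; kept with NULLs on the b side.
- a[2] auth_id=3 → 4 match(es) in b → 4 row(s).
- a[3] auth_id=8 → 8 match(es) in b → 8 row(s).
- a[4] auth_id=8 → 8 match(es) in b → 8 row(s).
- a[5] auth_id=8 → 8 match(es) in b → 8 row(s).
- a[6] auth_id=6 → 7 match(es) in b → 7 row(s).
- plus 1 unmatched b row(s), each kept with NULL a columns.

NULL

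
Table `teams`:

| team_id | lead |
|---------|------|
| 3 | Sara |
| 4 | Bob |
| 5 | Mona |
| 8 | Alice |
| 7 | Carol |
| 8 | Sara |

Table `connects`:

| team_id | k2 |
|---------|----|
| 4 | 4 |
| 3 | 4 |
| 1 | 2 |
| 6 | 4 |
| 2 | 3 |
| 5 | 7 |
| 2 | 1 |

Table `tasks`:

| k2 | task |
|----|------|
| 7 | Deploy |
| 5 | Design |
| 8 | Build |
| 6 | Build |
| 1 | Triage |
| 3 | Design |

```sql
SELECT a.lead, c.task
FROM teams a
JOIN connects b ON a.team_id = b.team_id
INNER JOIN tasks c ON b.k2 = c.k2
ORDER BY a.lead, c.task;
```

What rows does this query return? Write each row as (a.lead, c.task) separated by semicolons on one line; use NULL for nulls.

(Mona, Deploy)

Joins associate left-to-right: teams INNER JOIN connects on team_id gives 3 intermediate row(s).
Then INNER JOIN `tasks c` on k2: keep only rows whose b.k2 appears in c.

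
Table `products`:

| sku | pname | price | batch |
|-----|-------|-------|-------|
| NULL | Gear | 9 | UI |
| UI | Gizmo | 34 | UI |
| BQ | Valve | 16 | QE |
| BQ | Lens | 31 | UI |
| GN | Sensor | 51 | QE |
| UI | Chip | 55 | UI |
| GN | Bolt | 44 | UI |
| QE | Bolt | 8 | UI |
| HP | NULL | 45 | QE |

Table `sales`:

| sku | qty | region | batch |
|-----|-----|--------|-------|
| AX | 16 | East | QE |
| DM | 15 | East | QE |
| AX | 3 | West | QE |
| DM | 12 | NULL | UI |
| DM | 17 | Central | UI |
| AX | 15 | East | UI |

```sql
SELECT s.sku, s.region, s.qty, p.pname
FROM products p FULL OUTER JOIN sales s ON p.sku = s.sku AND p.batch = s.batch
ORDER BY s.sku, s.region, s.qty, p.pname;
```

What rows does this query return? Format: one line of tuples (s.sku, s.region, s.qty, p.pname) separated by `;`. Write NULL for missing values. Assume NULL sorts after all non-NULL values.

FULL OUTER JOIN keeps every row from both sides; unmatched rows get NULL for the other side's columns.
Matching on p.sku = s.sku AND p.batch = s.batch. A NULL in a compared column never satisfies the condition.
Matched pairs: 0; unmatched p rows kept: 9; unmatched s rows kept: 6.

(AX, East, 15, NULL); (AX, East, 16, NULL); (AX, West, 3, NULL); (DM, Central, 17, NULL); (DM, East, 15, NULL); (DM, NULL, 12, NULL); (NULL, NULL, NULL, Bolt); (NULL, NULL, NULL, Bolt); (NULL, NULL, NULL, Chip); (NULL, NULL, NULL, Gear); (NULL, NULL, NULL, Gizmo); (NULL, NULL, NULL, Lens); (NULL, NULL, NULL, Sensor); (NULL, NULL, NULL, Valve); (NULL, NULL, NULL, NULL)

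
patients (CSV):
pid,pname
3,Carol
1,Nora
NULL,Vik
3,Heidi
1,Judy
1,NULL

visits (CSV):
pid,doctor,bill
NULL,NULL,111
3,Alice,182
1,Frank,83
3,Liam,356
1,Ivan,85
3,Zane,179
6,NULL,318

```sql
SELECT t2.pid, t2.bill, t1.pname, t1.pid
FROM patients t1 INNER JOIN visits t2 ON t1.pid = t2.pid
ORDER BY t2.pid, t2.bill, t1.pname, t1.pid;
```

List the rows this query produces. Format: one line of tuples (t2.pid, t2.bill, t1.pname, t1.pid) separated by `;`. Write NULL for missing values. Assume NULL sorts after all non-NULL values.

INNER JOIN keeps only pairs where the ON condition holds.
Matching on t1.pid = t2.pid. A NULL in a compared column never satisfies the condition.
- pid=3: 3 matching t2 row(s), so 3 row(s) emitted.
- pid=1: 2 matching t2 row(s), so 2 row(s) emitted.
- pid=NULL: no matching t2 row, dropped.
- pid=3: 3 matching t2 row(s), so 3 row(s) emitted.
- pid=1: 2 matching t2 row(s), so 2 row(s) emitted.
- pid=1: 2 matching t2 row(s), so 2 row(s) emitted.

(1, 83, Judy, 1); (1, 83, Nora, 1); (1, 83, NULL, 1); (1, 85, Judy, 1); (1, 85, Nora, 1); (1, 85, NULL, 1); (3, 179, Carol, 3); (3, 179, Heidi, 3); (3, 182, Carol, 3); (3, 182, Heidi, 3); (3, 356, Carol, 3); (3, 356, Heidi, 3)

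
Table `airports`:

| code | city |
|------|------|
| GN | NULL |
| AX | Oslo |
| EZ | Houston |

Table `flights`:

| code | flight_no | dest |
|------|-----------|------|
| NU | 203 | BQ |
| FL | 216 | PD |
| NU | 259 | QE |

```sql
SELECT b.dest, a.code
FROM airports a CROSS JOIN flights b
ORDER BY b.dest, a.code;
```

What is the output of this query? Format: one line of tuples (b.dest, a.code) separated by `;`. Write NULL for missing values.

CROSS JOIN pairs every row of `airports` with every row of `flights`: 3 × 3 = 9 rows.
After projecting and ordering:
b.dest | a.code
BQ | AX
BQ | EZ
BQ | GN
PD | AX
PD | EZ
PD | GN
QE | AX
QE | EZ
QE | GN

(BQ, AX); (BQ, EZ); (BQ, GN); (PD, AX); (PD, EZ); (PD, GN); (QE, AX); (QE, EZ); (QE, GN)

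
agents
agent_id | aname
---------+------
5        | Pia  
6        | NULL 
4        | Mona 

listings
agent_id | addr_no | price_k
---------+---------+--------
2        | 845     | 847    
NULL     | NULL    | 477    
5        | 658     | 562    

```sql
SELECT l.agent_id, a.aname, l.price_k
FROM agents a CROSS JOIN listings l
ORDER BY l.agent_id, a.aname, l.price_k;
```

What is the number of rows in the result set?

9

CROSS JOIN pairs every row of `agents` with every row of `listings`: 3 × 3 = 9 rows.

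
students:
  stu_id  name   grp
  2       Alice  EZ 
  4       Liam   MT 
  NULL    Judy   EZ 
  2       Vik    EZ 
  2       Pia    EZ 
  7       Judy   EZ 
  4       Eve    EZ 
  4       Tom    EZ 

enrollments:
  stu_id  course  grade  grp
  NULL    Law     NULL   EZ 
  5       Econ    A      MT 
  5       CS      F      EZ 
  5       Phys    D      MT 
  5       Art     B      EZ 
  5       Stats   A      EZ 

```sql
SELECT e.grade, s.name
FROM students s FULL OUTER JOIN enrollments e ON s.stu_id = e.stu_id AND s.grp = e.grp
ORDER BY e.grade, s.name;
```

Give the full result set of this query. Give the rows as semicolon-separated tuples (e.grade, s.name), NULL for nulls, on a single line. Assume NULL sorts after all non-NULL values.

(A, NULL); (A, NULL); (B, NULL); (D, NULL); (F, NULL); (NULL, Alice); (NULL, Eve); (NULL, Judy); (NULL, Judy); (NULL, Liam); (NULL, Pia); (NULL, Tom); (NULL, Vik); (NULL, NULL)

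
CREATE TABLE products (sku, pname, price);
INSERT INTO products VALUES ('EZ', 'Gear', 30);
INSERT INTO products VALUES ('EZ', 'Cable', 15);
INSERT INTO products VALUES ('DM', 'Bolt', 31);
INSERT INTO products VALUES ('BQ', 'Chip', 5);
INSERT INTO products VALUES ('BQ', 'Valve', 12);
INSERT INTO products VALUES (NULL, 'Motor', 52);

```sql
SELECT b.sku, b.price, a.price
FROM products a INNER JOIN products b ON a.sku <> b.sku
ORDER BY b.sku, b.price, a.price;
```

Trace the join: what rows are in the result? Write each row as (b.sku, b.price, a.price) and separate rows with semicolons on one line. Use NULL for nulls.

INNER JOIN keeps only pairs where the ON condition holds.
Matching on a.sku <> b.sku. A NULL in a compared column never satisfies the condition.
- sku=EZ: 3 matching b row(s), so 3 row(s) emitted.
- sku=EZ: 3 matching b row(s), so 3 row(s) emitted.
- sku=DM: 4 matching b row(s), so 4 row(s) emitted.
- sku=BQ: 3 matching b row(s), so 3 row(s) emitted.
- sku=BQ: 3 matching b row(s), so 3 row(s) emitted.
- sku=NULL: no matching b row, dropped.

(BQ, 5, 15); (BQ, 5, 30); (BQ, 5, 31); (BQ, 12, 15); (BQ, 12, 30); (BQ, 12, 31); (DM, 31, 5); (DM, 31, 12); (DM, 31, 15); (DM, 31, 30); (EZ, 15, 5); (EZ, 15, 12); (EZ, 15, 31); (EZ, 30, 5); (EZ, 30, 12); (EZ, 30, 31)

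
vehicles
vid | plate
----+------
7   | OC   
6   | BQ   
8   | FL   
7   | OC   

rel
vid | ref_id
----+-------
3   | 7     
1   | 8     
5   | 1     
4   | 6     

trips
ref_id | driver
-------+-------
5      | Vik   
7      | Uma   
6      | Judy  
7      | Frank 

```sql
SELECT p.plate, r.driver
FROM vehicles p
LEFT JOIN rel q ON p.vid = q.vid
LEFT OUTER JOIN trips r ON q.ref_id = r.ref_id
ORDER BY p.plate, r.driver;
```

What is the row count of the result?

4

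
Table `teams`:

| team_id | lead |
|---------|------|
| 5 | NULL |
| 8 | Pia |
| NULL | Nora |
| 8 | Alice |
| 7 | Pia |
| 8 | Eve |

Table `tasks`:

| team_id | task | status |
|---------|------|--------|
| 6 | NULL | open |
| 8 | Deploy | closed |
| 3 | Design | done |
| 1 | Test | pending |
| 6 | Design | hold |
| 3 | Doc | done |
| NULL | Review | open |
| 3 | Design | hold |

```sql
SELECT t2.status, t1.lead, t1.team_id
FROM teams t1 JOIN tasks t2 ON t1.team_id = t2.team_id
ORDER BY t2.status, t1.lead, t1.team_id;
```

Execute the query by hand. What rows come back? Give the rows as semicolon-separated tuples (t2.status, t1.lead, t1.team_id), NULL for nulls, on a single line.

(closed, Alice, 8); (closed, Eve, 8); (closed, Pia, 8)

INNER JOIN keeps only pairs where the ON condition holds.
Matching on t1.team_id = t2.team_id. A NULL in a compared column never satisfies the condition.
Matched pairs: 3.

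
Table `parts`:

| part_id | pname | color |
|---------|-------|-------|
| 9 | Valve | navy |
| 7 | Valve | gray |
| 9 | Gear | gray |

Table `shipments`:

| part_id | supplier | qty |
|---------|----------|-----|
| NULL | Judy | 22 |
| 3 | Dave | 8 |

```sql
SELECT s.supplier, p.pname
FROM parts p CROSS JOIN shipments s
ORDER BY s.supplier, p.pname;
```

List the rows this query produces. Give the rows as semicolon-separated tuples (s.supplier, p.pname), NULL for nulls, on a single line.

(Dave, Gear); (Dave, Valve); (Dave, Valve); (Judy, Gear); (Judy, Valve); (Judy, Valve)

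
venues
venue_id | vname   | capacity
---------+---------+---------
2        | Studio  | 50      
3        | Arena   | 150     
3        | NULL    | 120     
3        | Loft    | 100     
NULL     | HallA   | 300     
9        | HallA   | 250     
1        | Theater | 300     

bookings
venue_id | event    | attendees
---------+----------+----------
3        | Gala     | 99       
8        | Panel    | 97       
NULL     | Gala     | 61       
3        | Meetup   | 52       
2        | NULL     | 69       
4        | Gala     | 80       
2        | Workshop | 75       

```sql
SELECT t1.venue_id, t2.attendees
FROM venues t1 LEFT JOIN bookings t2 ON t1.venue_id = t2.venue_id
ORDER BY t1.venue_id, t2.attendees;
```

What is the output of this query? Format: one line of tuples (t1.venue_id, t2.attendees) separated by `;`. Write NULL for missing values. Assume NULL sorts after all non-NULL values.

(1, NULL); (2, 69); (2, 75); (3, 52); (3, 52); (3, 52); (3, 99); (3, 99); (3, 99); (9, NULL); (NULL, NULL)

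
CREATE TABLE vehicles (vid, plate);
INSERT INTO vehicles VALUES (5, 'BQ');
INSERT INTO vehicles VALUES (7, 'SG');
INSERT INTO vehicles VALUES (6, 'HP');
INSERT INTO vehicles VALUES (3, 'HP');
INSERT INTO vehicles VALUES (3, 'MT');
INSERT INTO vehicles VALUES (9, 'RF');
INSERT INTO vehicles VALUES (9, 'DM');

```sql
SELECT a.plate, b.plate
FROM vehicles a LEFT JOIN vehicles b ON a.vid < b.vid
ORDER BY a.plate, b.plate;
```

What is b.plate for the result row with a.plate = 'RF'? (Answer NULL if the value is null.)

LEFT JOIN keeps every row from `vehicles a`; unmatched rows get NULL for `vehicles b`'s columns.
Matching on a.vid < b.vid.
Matched pairs: 19; unmatched a rows kept: 2.

NULL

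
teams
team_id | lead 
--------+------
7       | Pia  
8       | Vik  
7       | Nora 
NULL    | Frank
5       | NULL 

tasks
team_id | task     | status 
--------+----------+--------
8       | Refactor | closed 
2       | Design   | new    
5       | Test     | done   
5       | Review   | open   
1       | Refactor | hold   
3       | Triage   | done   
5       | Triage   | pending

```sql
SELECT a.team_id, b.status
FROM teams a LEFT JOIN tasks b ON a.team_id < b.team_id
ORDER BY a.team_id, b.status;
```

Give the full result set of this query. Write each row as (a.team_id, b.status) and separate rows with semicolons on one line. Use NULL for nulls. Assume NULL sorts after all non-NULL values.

LEFT JOIN keeps every row from `teams`; unmatched rows get NULL for `tasks`'s columns.
Matching on a.team_id < b.team_id. A NULL in a compared column never satisfies the condition.
- a (team_id=7) pairs with 1 row(s) of b.
- a (team_id=8) has no partner → padded with NULL.
- a (team_id=7) pairs with 1 row(s) of b.
- a (team_id=NULL) has no partner → padded with NULL.
- a (team_id=5) pairs with 1 row(s) of b.
After projecting and ordering:
a.team_id | b.status
5 | closed
7 | closed
7 | closed
8 | NULL
NULL | NULL

(5, closed); (7, closed); (7, closed); (8, NULL); (NULL, NULL)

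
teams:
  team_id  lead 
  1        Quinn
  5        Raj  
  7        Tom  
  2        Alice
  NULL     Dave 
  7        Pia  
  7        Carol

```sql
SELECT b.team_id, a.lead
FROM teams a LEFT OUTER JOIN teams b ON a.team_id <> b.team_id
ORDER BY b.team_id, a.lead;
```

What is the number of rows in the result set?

LEFT JOIN keeps every row from `teams a`; unmatched rows get NULL for `teams b`'s columns.
Matching on a.team_id <> b.team_id. A NULL in a compared column never satisfies the condition.
- team_id=1: 5 matching b row(s), so 5 row(s) emitted.
- team_id=5: 5 matching b row(s), so 5 row(s) emitted.
- team_id=7: 3 matching b row(s), so 3 row(s) emitted.
- team_id=2: 5 matching b row(s), so 5 row(s) emitted.
- team_id=NULL: no b row matches, row kept with b columns NULL.
- team_id=7: 3 matching b row(s), so 3 row(s) emitted.
- team_id=7: 3 matching b row(s), so 3 row(s) emitted.
Total: 24 matched + 1 padded = 25 rows.

25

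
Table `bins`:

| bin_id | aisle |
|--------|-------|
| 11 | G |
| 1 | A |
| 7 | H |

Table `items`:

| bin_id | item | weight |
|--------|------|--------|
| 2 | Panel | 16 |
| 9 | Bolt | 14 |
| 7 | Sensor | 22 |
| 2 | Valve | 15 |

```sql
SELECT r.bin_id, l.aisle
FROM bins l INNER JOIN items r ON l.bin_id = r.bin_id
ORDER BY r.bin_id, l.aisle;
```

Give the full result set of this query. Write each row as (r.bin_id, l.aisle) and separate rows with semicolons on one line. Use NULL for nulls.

INNER JOIN keeps only pairs where the ON condition holds.
Matching on l.bin_id = r.bin_id.
- bin_id=11: no matching r row, dropped.
- bin_id=1: no matching r row, dropped.
- bin_id=7: 1 matching r row(s), so 1 row(s) emitted.
After projecting and ordering:
r.bin_id | l.aisle
7 | H

(7, H)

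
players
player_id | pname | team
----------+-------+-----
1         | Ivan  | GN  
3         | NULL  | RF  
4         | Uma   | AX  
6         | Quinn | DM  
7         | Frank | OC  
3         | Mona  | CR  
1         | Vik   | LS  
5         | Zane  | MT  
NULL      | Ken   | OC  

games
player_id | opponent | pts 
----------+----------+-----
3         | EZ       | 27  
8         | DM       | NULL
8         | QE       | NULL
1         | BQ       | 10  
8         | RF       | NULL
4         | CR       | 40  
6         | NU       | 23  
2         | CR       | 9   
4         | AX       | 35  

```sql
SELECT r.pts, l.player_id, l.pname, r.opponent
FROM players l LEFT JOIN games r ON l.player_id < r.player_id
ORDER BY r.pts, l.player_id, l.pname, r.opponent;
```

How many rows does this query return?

43

LEFT JOIN keeps every row from `players`; unmatched rows get NULL for `games`'s columns.
Matching on l.player_id < r.player_id. A NULL in a compared column never satisfies the condition.
Matched pairs: 42; unmatched l rows kept: 1.
Total: 42 matched + 1 padded = 43 rows.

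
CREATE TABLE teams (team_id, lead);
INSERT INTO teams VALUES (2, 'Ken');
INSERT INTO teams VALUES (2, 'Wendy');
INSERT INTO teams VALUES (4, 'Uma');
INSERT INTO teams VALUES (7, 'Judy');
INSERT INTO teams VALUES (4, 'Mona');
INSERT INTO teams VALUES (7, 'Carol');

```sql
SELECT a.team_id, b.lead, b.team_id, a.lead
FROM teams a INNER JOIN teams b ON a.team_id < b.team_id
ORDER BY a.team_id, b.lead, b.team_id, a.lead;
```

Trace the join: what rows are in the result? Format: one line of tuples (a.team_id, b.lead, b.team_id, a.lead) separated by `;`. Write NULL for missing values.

INNER JOIN keeps only pairs where the ON condition holds.
Matching on a.team_id < b.team_id.
Matched pairs: 12.

(2, Carol, 7, Ken); (2, Carol, 7, Wendy); (2, Judy, 7, Ken); (2, Judy, 7, Wendy); (2, Mona, 4, Ken); (2, Mona, 4, Wendy); (2, Uma, 4, Ken); (2, Uma, 4, Wendy); (4, Carol, 7, Mona); (4, Carol, 7, Uma); (4, Judy, 7, Mona); (4, Judy, 7, Uma)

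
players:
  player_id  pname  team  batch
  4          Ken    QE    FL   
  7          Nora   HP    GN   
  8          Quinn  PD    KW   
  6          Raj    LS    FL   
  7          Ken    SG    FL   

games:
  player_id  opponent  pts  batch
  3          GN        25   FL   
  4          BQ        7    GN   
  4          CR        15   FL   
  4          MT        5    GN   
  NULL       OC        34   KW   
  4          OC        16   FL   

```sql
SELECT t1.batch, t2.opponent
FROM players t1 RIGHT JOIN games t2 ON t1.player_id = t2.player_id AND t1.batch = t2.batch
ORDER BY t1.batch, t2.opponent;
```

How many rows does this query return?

6

RIGHT JOIN keeps every row from `games`; unmatched rows get NULL for `players`'s columns.
Matching on t1.player_id = t2.player_id AND t1.batch = t2.batch. A NULL in a compared column never satisfies the condition.
- t1 row (player_id=4, batch=FL): matches 2 t2 row(s) → 2 output row(s).
- t1 row (player_id=7, batch=GN): no match.
- t1 row (player_id=8, batch=KW): no match.
- t1 row (player_id=6, batch=FL): no match.
- t1 row (player_id=7, batch=FL): no match.
- plus 4 unmatched t2 row(s), each kept with NULL t1 columns.
Total: 2 matched + 4 padded = 6 rows.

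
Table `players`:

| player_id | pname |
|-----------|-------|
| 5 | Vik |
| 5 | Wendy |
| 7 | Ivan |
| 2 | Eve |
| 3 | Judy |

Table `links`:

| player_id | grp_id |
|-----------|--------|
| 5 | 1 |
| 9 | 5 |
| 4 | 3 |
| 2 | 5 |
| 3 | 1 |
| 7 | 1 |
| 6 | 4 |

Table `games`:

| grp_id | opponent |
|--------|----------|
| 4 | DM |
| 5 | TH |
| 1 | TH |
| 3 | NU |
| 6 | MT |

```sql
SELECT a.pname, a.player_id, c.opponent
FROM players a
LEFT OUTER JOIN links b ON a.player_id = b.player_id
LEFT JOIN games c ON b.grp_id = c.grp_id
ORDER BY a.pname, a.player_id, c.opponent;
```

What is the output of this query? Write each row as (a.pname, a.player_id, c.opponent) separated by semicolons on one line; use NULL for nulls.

(Eve, 2, TH); (Ivan, 7, TH); (Judy, 3, TH); (Vik, 5, TH); (Wendy, 5, TH)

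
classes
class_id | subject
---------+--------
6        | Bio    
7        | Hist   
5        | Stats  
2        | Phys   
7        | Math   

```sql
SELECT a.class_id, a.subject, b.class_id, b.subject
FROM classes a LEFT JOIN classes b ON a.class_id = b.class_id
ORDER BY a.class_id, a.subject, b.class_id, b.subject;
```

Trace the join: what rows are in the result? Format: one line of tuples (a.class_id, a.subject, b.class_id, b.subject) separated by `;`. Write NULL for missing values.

LEFT JOIN keeps every row from `classes a`; unmatched rows get NULL for `classes b`'s columns.
Matching on a.class_id = b.class_id.
Matched pairs: 7; unmatched a rows kept: 0.

(2, Phys, 2, Phys); (5, Stats, 5, Stats); (6, Bio, 6, Bio); (7, Hist, 7, Hist); (7, Hist, 7, Math); (7, Math, 7, Hist); (7, Math, 7, Math)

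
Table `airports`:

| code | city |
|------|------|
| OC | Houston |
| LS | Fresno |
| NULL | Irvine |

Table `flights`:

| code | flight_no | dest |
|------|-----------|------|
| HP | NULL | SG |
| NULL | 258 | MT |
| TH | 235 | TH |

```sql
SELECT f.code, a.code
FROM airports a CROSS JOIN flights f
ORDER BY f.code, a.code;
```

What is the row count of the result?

9

CROSS JOIN pairs every row of `airports` with every row of `flights`: 3 × 3 = 9 rows.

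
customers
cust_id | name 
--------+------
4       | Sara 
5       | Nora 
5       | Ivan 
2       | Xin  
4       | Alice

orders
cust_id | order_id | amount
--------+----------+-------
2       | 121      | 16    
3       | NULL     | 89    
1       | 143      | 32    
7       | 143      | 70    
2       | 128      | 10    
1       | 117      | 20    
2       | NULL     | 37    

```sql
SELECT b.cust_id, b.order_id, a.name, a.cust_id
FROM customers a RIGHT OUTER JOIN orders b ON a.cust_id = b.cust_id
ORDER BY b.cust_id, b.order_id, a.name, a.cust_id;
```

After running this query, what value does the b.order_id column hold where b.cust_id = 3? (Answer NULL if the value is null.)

RIGHT JOIN keeps every row from `orders`; unmatched rows get NULL for `customers`'s columns.
Matching on a.cust_id = b.cust_id.
Matched pairs: 3; unmatched b rows kept: 4.

NULL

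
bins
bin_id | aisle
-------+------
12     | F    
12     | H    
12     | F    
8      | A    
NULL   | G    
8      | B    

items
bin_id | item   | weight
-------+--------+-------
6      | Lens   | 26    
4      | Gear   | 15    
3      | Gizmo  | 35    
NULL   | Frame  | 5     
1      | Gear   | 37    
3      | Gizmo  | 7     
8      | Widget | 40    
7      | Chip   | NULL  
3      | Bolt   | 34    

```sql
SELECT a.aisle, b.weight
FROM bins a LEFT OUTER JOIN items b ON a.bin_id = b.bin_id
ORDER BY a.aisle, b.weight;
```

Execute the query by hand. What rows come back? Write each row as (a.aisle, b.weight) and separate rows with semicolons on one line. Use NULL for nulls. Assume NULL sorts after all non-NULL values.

(A, 40); (B, 40); (F, NULL); (F, NULL); (G, NULL); (H, NULL)

LEFT JOIN keeps every row from `bins`; unmatched rows get NULL for `items`'s columns.
Matching on a.bin_id = b.bin_id. A NULL in a compared column never satisfies the condition.
- a[0] bin_id=12 → no match; kept with NULLs on the b side.
- a[1] bin_id=12 → no match; kept with NULLs on the b side.
- a[2] bin_id=12 → no match; kept with NULLs on the b side.
- a[3] bin_id=8 → 1 match(es) in b → 1 row(s).
- a[4] bin_id=NULL → no match; kept with NULLs on the b side.
- a[5] bin_id=8 → 1 match(es) in b → 1 row(s).
After projecting and ordering:
a.aisle | b.weight
A | 40
B | 40
F | NULL
F | NULL
G | NULL
H | NULL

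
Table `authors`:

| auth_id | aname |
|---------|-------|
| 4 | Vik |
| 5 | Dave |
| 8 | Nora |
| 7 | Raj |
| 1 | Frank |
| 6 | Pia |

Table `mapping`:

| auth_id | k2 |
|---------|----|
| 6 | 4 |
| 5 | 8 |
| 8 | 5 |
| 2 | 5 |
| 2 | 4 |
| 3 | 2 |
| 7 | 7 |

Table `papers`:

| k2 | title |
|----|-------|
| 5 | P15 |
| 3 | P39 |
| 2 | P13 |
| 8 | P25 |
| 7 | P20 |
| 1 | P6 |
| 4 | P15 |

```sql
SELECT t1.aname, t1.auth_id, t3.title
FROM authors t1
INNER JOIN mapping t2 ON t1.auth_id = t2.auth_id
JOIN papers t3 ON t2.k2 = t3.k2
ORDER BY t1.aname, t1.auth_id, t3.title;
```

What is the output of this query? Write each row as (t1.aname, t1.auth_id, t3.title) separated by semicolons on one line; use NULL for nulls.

Evaluate left to right. First `authors t1 INNER JOIN mapping t2` on auth_id: 4 row(s).
Then INNER JOIN `papers t3` on k2: keep only rows whose t2.k2 appears in t3.

(Dave, 5, P25); (Nora, 8, P15); (Pia, 6, P15); (Raj, 7, P20)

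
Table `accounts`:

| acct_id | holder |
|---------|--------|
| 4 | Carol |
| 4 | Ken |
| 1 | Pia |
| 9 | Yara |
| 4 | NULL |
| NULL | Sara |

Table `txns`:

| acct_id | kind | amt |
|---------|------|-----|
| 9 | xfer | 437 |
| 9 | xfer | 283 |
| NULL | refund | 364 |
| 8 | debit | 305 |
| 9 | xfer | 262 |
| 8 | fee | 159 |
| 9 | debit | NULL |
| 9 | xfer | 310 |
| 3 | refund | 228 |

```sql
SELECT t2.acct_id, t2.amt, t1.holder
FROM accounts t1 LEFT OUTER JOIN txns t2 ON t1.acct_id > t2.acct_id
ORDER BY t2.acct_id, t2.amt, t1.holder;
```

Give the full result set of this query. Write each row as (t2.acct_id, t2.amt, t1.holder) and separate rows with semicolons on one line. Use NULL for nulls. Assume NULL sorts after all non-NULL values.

LEFT JOIN keeps every row from `accounts`; unmatched rows get NULL for `txns`'s columns.
Matching on t1.acct_id > t2.acct_id. A NULL in a compared column never satisfies the condition.
- t1[0] acct_id=4 → 1 match(es) in t2 → 1 row(s).
- t1[1] acct_id=4 → 1 match(es) in t2 → 1 row(s).
- t1[2] acct_id=1 → no match; kept with NULLs on the t2 side.
- t1[3] acct_id=9 → 3 match(es) in t2 → 3 row(s).
- t1[4] acct_id=4 → 1 match(es) in t2 → 1 row(s).
- t1[5] acct_id=NULL → no match; kept with NULLs on the t2 side.
After projecting and ordering:
t2.acct_id | t2.amt | t1.holder
3 | 228 | Carol
3 | 228 | Ken
3 | 228 | Yara
3 | 228 | NULL
8 | 159 | Yara
8 | 305 | Yara
NULL | NULL | Pia
NULL | NULL | Sara

(3, 228, Carol); (3, 228, Ken); (3, 228, Yara); (3, 228, NULL); (8, 159, Yara); (8, 305, Yara); (NULL, NULL, Pia); (NULL, NULL, Sara)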